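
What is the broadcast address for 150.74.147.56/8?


Network: 150.0.0.0/8
Host bits = 24
Set all host bits to 1:
Broadcast: 150.255.255.255


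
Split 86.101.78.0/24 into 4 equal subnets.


New prefix = 24 + 2 = 26
Each subnet has 64 addresses
  86.101.78.0/26
  86.101.78.64/26
  86.101.78.128/26
  86.101.78.192/26
Subnets: 86.101.78.0/26, 86.101.78.64/26, 86.101.78.128/26, 86.101.78.192/26


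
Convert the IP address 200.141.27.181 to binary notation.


200 = 11001000
141 = 10001101
27 = 00011011
181 = 10110101
Binary: 11001000.10001101.00011011.10110101


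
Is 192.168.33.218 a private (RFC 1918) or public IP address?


RFC 1918 private ranges:
  10.0.0.0/8 (10.0.0.0 - 10.255.255.255)
  172.16.0.0/12 (172.16.0.0 - 172.31.255.255)
  192.168.0.0/16 (192.168.0.0 - 192.168.255.255)
Private (in 192.168.0.0/16)


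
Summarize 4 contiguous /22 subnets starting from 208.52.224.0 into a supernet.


Original prefix: /22
Number of subnets: 4 = 2^2
New prefix = 22 - 2 = 20
Supernet: 208.52.224.0/20


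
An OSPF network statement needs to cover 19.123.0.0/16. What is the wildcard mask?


Subnet mask: 255.255.0.0
Wildcard = 255.255.255.255 - subnet mask
255 - 255 = 0
255 - 255 = 0
255 - 0 = 255
255 - 0 = 255
Wildcard: 0.0.255.255


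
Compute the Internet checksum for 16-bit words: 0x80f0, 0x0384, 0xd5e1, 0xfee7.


Sum all words (with carry folding):
+ 0x80f0 = 0x80f0
+ 0x0384 = 0x8474
+ 0xd5e1 = 0x5a56
+ 0xfee7 = 0x593e
One's complement: ~0x593e
Checksum = 0xa6c1


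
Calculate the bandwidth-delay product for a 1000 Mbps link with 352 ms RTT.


BDP = bandwidth * RTT
= 1000 Mbps * 352 ms
= 1000 * 1e6 * 352 / 1000 bits
= 352000000 bits
= 44000000 bytes
= 42968.75 KB
BDP = 352000000 bits (44000000 bytes)


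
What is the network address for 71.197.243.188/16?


IP:   01000111.11000101.11110011.10111100
Mask: 11111111.11111111.00000000.00000000
AND operation:
Net:  01000111.11000101.00000000.00000000
Network: 71.197.0.0/16


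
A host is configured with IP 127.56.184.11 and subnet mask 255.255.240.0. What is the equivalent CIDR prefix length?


Binary: 11111111.11111111.11110000.00000000
Count leading 1s
Prefix: /20


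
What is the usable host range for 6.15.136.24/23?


Network: 6.15.136.0
Broadcast: 6.15.137.255
First usable = network + 1
Last usable = broadcast - 1
Range: 6.15.136.1 to 6.15.137.254


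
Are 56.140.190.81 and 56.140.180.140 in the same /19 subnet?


Mask: 255.255.224.0
56.140.190.81 AND mask = 56.140.160.0
56.140.180.140 AND mask = 56.140.160.0
Yes, same subnet (56.140.160.0)


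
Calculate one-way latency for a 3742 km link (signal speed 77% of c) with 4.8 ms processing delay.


Speed = 0.77 * 3e5 km/s = 231000 km/s
Propagation delay = 3742 / 231000 = 0.0162 s = 16.1991 ms
Processing delay = 4.8 ms
Total one-way latency = 20.9991 ms


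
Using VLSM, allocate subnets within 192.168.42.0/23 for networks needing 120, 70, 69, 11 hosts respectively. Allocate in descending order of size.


120 hosts -> /25 (126 usable): 192.168.42.0/25
70 hosts -> /25 (126 usable): 192.168.42.128/25
69 hosts -> /25 (126 usable): 192.168.43.0/25
11 hosts -> /28 (14 usable): 192.168.43.128/28
Allocation: 192.168.42.0/25 (120 hosts, 126 usable); 192.168.42.128/25 (70 hosts, 126 usable); 192.168.43.0/25 (69 hosts, 126 usable); 192.168.43.128/28 (11 hosts, 14 usable)


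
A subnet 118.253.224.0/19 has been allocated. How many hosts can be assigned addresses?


Host bits = 32 - 19 = 13
Total addresses = 2^13 = 8192
Usable = total - 2 (network and broadcast)
Usable hosts: 8190


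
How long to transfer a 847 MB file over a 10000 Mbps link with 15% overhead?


Effective throughput = 10000 * (1 - 15/100) = 8500 Mbps
File size in Mb = 847 * 8 = 6776 Mb
Time = 6776 / 8500
Time = 0.7972 seconds


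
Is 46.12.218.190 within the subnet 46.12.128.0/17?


Subnet network: 46.12.128.0
Test IP AND mask: 46.12.128.0
Yes, 46.12.218.190 is in 46.12.128.0/17


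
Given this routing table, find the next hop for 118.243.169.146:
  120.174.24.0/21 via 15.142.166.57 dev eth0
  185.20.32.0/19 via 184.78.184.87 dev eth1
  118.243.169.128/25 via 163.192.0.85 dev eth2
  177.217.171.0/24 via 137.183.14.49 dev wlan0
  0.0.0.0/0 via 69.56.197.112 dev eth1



Longest prefix match for 118.243.169.146:
  /21 120.174.24.0: no
  /19 185.20.32.0: no
  /25 118.243.169.128: MATCH
  /24 177.217.171.0: no
  /0 0.0.0.0: MATCH
Selected: next-hop 163.192.0.85 via eth2 (matched /25)


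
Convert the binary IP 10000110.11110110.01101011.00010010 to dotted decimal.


10000110 = 134
11110110 = 246
01101011 = 107
00010010 = 18
IP: 134.246.107.18


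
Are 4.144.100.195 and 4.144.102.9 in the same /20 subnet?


Mask: 255.255.240.0
4.144.100.195 AND mask = 4.144.96.0
4.144.102.9 AND mask = 4.144.96.0
Yes, same subnet (4.144.96.0)


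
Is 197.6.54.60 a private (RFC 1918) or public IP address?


RFC 1918 private ranges:
  10.0.0.0/8 (10.0.0.0 - 10.255.255.255)
  172.16.0.0/12 (172.16.0.0 - 172.31.255.255)
  192.168.0.0/16 (192.168.0.0 - 192.168.255.255)
Public (not in any RFC 1918 range)


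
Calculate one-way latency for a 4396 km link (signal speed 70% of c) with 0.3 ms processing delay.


Speed = 0.7 * 3e5 km/s = 210000 km/s
Propagation delay = 4396 / 210000 = 0.0209 s = 20.9333 ms
Processing delay = 0.3 ms
Total one-way latency = 21.2333 ms


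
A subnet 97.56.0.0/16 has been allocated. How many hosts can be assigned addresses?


Host bits = 32 - 16 = 16
Total addresses = 2^16 = 65536
Usable = total - 2 (network and broadcast)
Usable hosts: 65534


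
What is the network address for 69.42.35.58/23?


IP:   01000101.00101010.00100011.00111010
Mask: 11111111.11111111.11111110.00000000
AND operation:
Net:  01000101.00101010.00100010.00000000
Network: 69.42.34.0/23


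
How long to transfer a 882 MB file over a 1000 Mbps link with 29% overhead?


Effective throughput = 1000 * (1 - 29/100) = 710 Mbps
File size in Mb = 882 * 8 = 7056 Mb
Time = 7056 / 710
Time = 9.938 seconds


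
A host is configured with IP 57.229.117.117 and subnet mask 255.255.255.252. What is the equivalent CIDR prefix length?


Binary: 11111111.11111111.11111111.11111100
Count leading 1s
Prefix: /30


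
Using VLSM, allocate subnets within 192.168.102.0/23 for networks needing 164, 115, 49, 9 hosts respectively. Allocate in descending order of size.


164 hosts -> /24 (254 usable): 192.168.102.0/24
115 hosts -> /25 (126 usable): 192.168.103.0/25
49 hosts -> /26 (62 usable): 192.168.103.128/26
9 hosts -> /28 (14 usable): 192.168.103.192/28
Allocation: 192.168.102.0/24 (164 hosts, 254 usable); 192.168.103.0/25 (115 hosts, 126 usable); 192.168.103.128/26 (49 hosts, 62 usable); 192.168.103.192/28 (9 hosts, 14 usable)


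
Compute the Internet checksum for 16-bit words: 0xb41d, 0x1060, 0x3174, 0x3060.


Sum all words (with carry folding):
+ 0xb41d = 0xb41d
+ 0x1060 = 0xc47d
+ 0x3174 = 0xf5f1
+ 0x3060 = 0x2652
One's complement: ~0x2652
Checksum = 0xd9ad


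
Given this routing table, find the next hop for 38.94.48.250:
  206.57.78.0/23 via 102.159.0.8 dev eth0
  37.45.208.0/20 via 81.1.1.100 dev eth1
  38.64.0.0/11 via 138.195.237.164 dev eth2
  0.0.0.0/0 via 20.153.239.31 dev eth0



Longest prefix match for 38.94.48.250:
  /23 206.57.78.0: no
  /20 37.45.208.0: no
  /11 38.64.0.0: MATCH
  /0 0.0.0.0: MATCH
Selected: next-hop 138.195.237.164 via eth2 (matched /11)


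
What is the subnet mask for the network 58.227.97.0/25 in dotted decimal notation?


/25 means 25 network bits, 7 host bits
Binary: 11111111111111111111111110000000
Mask: 255.255.255.128


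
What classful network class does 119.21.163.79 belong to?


First octet: 119
Binary: 01110111
0xxxxxxx -> Class A (1-126)
Class A, default mask 255.0.0.0 (/8)


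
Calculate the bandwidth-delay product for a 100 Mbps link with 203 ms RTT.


BDP = bandwidth * RTT
= 100 Mbps * 203 ms
= 100 * 1e6 * 203 / 1000 bits
= 20300000 bits
= 2537500 bytes
= 2478.0273 KB
BDP = 20300000 bits (2537500 bytes)


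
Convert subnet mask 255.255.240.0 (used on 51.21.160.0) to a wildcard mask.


Subnet mask: 255.255.240.0
Wildcard = 255.255.255.255 - subnet mask
255 - 255 = 0
255 - 255 = 0
255 - 240 = 15
255 - 0 = 255
Wildcard: 0.0.15.255


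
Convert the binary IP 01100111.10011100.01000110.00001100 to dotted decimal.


01100111 = 103
10011100 = 156
01000110 = 70
00001100 = 12
IP: 103.156.70.12


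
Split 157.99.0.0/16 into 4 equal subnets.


New prefix = 16 + 2 = 18
Each subnet has 16384 addresses
  157.99.0.0/18
  157.99.64.0/18
  157.99.128.0/18
  157.99.192.0/18
Subnets: 157.99.0.0/18, 157.99.64.0/18, 157.99.128.0/18, 157.99.192.0/18


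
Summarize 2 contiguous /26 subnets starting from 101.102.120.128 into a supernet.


Original prefix: /26
Number of subnets: 2 = 2^1
New prefix = 26 - 1 = 25
Supernet: 101.102.120.128/25


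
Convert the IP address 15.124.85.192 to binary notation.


15 = 00001111
124 = 01111100
85 = 01010101
192 = 11000000
Binary: 00001111.01111100.01010101.11000000


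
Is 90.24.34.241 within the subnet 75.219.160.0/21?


Subnet network: 75.219.160.0
Test IP AND mask: 90.24.32.0
No, 90.24.34.241 is not in 75.219.160.0/21


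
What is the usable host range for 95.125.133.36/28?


Network: 95.125.133.32
Broadcast: 95.125.133.47
First usable = network + 1
Last usable = broadcast - 1
Range: 95.125.133.33 to 95.125.133.46


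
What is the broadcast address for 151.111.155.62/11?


Network: 151.96.0.0/11
Host bits = 21
Set all host bits to 1:
Broadcast: 151.127.255.255


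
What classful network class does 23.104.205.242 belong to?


First octet: 23
Binary: 00010111
0xxxxxxx -> Class A (1-126)
Class A, default mask 255.0.0.0 (/8)


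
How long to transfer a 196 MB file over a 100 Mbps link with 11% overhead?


Effective throughput = 100 * (1 - 11/100) = 89 Mbps
File size in Mb = 196 * 8 = 1568 Mb
Time = 1568 / 89
Time = 17.618 seconds


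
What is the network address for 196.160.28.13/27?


IP:   11000100.10100000.00011100.00001101
Mask: 11111111.11111111.11111111.11100000
AND operation:
Net:  11000100.10100000.00011100.00000000
Network: 196.160.28.0/27


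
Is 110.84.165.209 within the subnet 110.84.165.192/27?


Subnet network: 110.84.165.192
Test IP AND mask: 110.84.165.192
Yes, 110.84.165.209 is in 110.84.165.192/27


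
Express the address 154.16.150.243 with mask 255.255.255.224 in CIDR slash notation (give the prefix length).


Binary: 11111111.11111111.11111111.11100000
Count leading 1s
Prefix: /27


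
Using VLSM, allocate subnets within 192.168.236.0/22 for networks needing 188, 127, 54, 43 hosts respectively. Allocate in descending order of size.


188 hosts -> /24 (254 usable): 192.168.236.0/24
127 hosts -> /24 (254 usable): 192.168.237.0/24
54 hosts -> /26 (62 usable): 192.168.238.0/26
43 hosts -> /26 (62 usable): 192.168.238.64/26
Allocation: 192.168.236.0/24 (188 hosts, 254 usable); 192.168.237.0/24 (127 hosts, 254 usable); 192.168.238.0/26 (54 hosts, 62 usable); 192.168.238.64/26 (43 hosts, 62 usable)


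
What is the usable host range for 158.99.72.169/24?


Network: 158.99.72.0
Broadcast: 158.99.72.255
First usable = network + 1
Last usable = broadcast - 1
Range: 158.99.72.1 to 158.99.72.254


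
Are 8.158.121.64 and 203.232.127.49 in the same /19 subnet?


Mask: 255.255.224.0
8.158.121.64 AND mask = 8.158.96.0
203.232.127.49 AND mask = 203.232.96.0
No, different subnets (8.158.96.0 vs 203.232.96.0)


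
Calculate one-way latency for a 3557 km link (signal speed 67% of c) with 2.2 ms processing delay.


Speed = 0.67 * 3e5 km/s = 201000 km/s
Propagation delay = 3557 / 201000 = 0.0177 s = 17.6965 ms
Processing delay = 2.2 ms
Total one-way latency = 19.8965 ms


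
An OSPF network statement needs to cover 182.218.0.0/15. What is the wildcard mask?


Subnet mask: 255.254.0.0
Wildcard = 255.255.255.255 - subnet mask
255 - 255 = 0
255 - 254 = 1
255 - 0 = 255
255 - 0 = 255
Wildcard: 0.1.255.255


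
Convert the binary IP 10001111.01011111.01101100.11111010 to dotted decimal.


10001111 = 143
01011111 = 95
01101100 = 108
11111010 = 250
IP: 143.95.108.250


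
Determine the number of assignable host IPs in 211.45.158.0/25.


Host bits = 32 - 25 = 7
Total addresses = 2^7 = 128
Usable = total - 2 (network and broadcast)
Usable hosts: 126


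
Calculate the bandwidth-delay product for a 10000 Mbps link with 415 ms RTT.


BDP = bandwidth * RTT
= 10000 Mbps * 415 ms
= 10000 * 1e6 * 415 / 1000 bits
= 4150000000 bits
= 518750000 bytes
= 506591.7969 KB
BDP = 4150000000 bits (518750000 bytes)


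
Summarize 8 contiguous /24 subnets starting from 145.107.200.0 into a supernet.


Original prefix: /24
Number of subnets: 8 = 2^3
New prefix = 24 - 3 = 21
Supernet: 145.107.200.0/21


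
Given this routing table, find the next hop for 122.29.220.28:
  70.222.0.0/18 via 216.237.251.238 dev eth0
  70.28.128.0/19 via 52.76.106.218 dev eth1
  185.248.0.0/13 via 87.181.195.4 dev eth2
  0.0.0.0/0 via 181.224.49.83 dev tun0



Longest prefix match for 122.29.220.28:
  /18 70.222.0.0: no
  /19 70.28.128.0: no
  /13 185.248.0.0: no
  /0 0.0.0.0: MATCH
Selected: next-hop 181.224.49.83 via tun0 (matched /0)


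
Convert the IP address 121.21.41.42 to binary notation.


121 = 01111001
21 = 00010101
41 = 00101001
42 = 00101010
Binary: 01111001.00010101.00101001.00101010


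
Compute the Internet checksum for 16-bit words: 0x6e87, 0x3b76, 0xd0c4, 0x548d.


Sum all words (with carry folding):
+ 0x6e87 = 0x6e87
+ 0x3b76 = 0xa9fd
+ 0xd0c4 = 0x7ac2
+ 0x548d = 0xcf4f
One's complement: ~0xcf4f
Checksum = 0x30b0


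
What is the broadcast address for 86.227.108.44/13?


Network: 86.224.0.0/13
Host bits = 19
Set all host bits to 1:
Broadcast: 86.231.255.255


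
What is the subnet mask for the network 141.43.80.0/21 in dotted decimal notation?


/21 means 21 network bits, 11 host bits
Binary: 11111111111111111111100000000000
Mask: 255.255.248.0


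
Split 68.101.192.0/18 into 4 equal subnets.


New prefix = 18 + 2 = 20
Each subnet has 4096 addresses
  68.101.192.0/20
  68.101.208.0/20
  68.101.224.0/20
  68.101.240.0/20
Subnets: 68.101.192.0/20, 68.101.208.0/20, 68.101.224.0/20, 68.101.240.0/20


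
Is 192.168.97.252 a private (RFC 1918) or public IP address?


RFC 1918 private ranges:
  10.0.0.0/8 (10.0.0.0 - 10.255.255.255)
  172.16.0.0/12 (172.16.0.0 - 172.31.255.255)
  192.168.0.0/16 (192.168.0.0 - 192.168.255.255)
Private (in 192.168.0.0/16)


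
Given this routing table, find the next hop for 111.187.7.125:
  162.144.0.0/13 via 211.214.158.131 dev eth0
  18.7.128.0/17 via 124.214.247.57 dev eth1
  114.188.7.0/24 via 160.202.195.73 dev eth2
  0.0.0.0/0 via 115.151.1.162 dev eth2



Longest prefix match for 111.187.7.125:
  /13 162.144.0.0: no
  /17 18.7.128.0: no
  /24 114.188.7.0: no
  /0 0.0.0.0: MATCH
Selected: next-hop 115.151.1.162 via eth2 (matched /0)


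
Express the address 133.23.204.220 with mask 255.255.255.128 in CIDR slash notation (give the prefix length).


Binary: 11111111.11111111.11111111.10000000
Count leading 1s
Prefix: /25


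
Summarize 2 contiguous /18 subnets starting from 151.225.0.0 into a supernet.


Original prefix: /18
Number of subnets: 2 = 2^1
New prefix = 18 - 1 = 17
Supernet: 151.225.0.0/17


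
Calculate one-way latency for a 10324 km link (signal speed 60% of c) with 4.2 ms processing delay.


Speed = 0.6 * 3e5 km/s = 180000 km/s
Propagation delay = 10324 / 180000 = 0.0574 s = 57.3556 ms
Processing delay = 4.2 ms
Total one-way latency = 61.5556 ms


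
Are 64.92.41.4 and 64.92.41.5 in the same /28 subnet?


Mask: 255.255.255.240
64.92.41.4 AND mask = 64.92.41.0
64.92.41.5 AND mask = 64.92.41.0
Yes, same subnet (64.92.41.0)


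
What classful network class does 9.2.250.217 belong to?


First octet: 9
Binary: 00001001
0xxxxxxx -> Class A (1-126)
Class A, default mask 255.0.0.0 (/8)


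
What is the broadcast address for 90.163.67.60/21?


Network: 90.163.64.0/21
Host bits = 11
Set all host bits to 1:
Broadcast: 90.163.71.255


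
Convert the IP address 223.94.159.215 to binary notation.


223 = 11011111
94 = 01011110
159 = 10011111
215 = 11010111
Binary: 11011111.01011110.10011111.11010111


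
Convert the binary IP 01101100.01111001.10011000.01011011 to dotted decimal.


01101100 = 108
01111001 = 121
10011000 = 152
01011011 = 91
IP: 108.121.152.91


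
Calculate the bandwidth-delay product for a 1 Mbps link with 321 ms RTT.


BDP = bandwidth * RTT
= 1 Mbps * 321 ms
= 1 * 1e6 * 321 / 1000 bits
= 321000 bits
= 40125 bytes
= 39.1846 KB
BDP = 321000 bits (40125 bytes)


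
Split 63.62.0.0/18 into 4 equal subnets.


New prefix = 18 + 2 = 20
Each subnet has 4096 addresses
  63.62.0.0/20
  63.62.16.0/20
  63.62.32.0/20
  63.62.48.0/20
Subnets: 63.62.0.0/20, 63.62.16.0/20, 63.62.32.0/20, 63.62.48.0/20


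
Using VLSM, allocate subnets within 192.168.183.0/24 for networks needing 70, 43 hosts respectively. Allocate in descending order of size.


70 hosts -> /25 (126 usable): 192.168.183.0/25
43 hosts -> /26 (62 usable): 192.168.183.128/26
Allocation: 192.168.183.0/25 (70 hosts, 126 usable); 192.168.183.128/26 (43 hosts, 62 usable)


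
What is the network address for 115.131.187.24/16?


IP:   01110011.10000011.10111011.00011000
Mask: 11111111.11111111.00000000.00000000
AND operation:
Net:  01110011.10000011.00000000.00000000
Network: 115.131.0.0/16


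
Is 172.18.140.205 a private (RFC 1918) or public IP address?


RFC 1918 private ranges:
  10.0.0.0/8 (10.0.0.0 - 10.255.255.255)
  172.16.0.0/12 (172.16.0.0 - 172.31.255.255)
  192.168.0.0/16 (192.168.0.0 - 192.168.255.255)
Private (in 172.16.0.0/12)


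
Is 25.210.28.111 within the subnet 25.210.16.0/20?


Subnet network: 25.210.16.0
Test IP AND mask: 25.210.16.0
Yes, 25.210.28.111 is in 25.210.16.0/20


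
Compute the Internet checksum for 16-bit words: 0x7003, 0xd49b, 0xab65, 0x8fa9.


Sum all words (with carry folding):
+ 0x7003 = 0x7003
+ 0xd49b = 0x449f
+ 0xab65 = 0xf004
+ 0x8fa9 = 0x7fae
One's complement: ~0x7fae
Checksum = 0x8051


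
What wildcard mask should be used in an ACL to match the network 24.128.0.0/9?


Subnet mask: 255.128.0.0
Wildcard = 255.255.255.255 - subnet mask
255 - 255 = 0
255 - 128 = 127
255 - 0 = 255
255 - 0 = 255
Wildcard: 0.127.255.255


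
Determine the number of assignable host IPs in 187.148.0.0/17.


Host bits = 32 - 17 = 15
Total addresses = 2^15 = 32768
Usable = total - 2 (network and broadcast)
Usable hosts: 32766


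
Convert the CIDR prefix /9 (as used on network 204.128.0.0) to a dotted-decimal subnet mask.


/9 means 9 network bits, 23 host bits
Binary: 11111111100000000000000000000000
Mask: 255.128.0.0


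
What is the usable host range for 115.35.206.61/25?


Network: 115.35.206.0
Broadcast: 115.35.206.127
First usable = network + 1
Last usable = broadcast - 1
Range: 115.35.206.1 to 115.35.206.126


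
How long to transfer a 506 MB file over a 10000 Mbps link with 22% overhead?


Effective throughput = 10000 * (1 - 22/100) = 7800 Mbps
File size in Mb = 506 * 8 = 4048 Mb
Time = 4048 / 7800
Time = 0.519 seconds


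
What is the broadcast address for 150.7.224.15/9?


Network: 150.0.0.0/9
Host bits = 23
Set all host bits to 1:
Broadcast: 150.127.255.255


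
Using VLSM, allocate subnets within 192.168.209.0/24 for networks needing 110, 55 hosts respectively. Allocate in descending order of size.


110 hosts -> /25 (126 usable): 192.168.209.0/25
55 hosts -> /26 (62 usable): 192.168.209.128/26
Allocation: 192.168.209.0/25 (110 hosts, 126 usable); 192.168.209.128/26 (55 hosts, 62 usable)


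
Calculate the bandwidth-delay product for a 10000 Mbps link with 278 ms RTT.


BDP = bandwidth * RTT
= 10000 Mbps * 278 ms
= 10000 * 1e6 * 278 / 1000 bits
= 2780000000 bits
= 347500000 bytes
= 339355.4688 KB
BDP = 2780000000 bits (347500000 bytes)


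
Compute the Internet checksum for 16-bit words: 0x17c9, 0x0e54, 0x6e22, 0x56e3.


Sum all words (with carry folding):
+ 0x17c9 = 0x17c9
+ 0x0e54 = 0x261d
+ 0x6e22 = 0x943f
+ 0x56e3 = 0xeb22
One's complement: ~0xeb22
Checksum = 0x14dd


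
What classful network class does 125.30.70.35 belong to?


First octet: 125
Binary: 01111101
0xxxxxxx -> Class A (1-126)
Class A, default mask 255.0.0.0 (/8)


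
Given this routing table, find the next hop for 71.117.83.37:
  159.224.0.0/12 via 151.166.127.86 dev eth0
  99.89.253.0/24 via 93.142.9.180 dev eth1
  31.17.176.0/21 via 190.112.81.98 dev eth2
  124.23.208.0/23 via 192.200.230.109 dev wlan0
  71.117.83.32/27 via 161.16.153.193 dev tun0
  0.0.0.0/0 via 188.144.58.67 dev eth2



Longest prefix match for 71.117.83.37:
  /12 159.224.0.0: no
  /24 99.89.253.0: no
  /21 31.17.176.0: no
  /23 124.23.208.0: no
  /27 71.117.83.32: MATCH
  /0 0.0.0.0: MATCH
Selected: next-hop 161.16.153.193 via tun0 (matched /27)


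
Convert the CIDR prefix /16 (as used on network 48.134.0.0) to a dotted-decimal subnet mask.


/16 means 16 network bits, 16 host bits
Binary: 11111111111111110000000000000000
Mask: 255.255.0.0


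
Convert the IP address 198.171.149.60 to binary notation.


198 = 11000110
171 = 10101011
149 = 10010101
60 = 00111100
Binary: 11000110.10101011.10010101.00111100


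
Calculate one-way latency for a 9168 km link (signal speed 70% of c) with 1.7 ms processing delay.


Speed = 0.7 * 3e5 km/s = 210000 km/s
Propagation delay = 9168 / 210000 = 0.0437 s = 43.6571 ms
Processing delay = 1.7 ms
Total one-way latency = 45.3571 ms


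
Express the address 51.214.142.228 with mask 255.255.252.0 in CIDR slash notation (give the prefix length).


Binary: 11111111.11111111.11111100.00000000
Count leading 1s
Prefix: /22


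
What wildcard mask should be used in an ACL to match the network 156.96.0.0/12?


Subnet mask: 255.240.0.0
Wildcard = 255.255.255.255 - subnet mask
255 - 255 = 0
255 - 240 = 15
255 - 0 = 255
255 - 0 = 255
Wildcard: 0.15.255.255


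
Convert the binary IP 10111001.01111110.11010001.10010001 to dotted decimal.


10111001 = 185
01111110 = 126
11010001 = 209
10010001 = 145
IP: 185.126.209.145


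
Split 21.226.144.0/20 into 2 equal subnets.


New prefix = 20 + 1 = 21
Each subnet has 2048 addresses
  21.226.144.0/21
  21.226.152.0/21
Subnets: 21.226.144.0/21, 21.226.152.0/21


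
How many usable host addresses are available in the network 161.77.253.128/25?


Host bits = 32 - 25 = 7
Total addresses = 2^7 = 128
Usable = total - 2 (network and broadcast)
Usable hosts: 126


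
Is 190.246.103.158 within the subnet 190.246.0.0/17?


Subnet network: 190.246.0.0
Test IP AND mask: 190.246.0.0
Yes, 190.246.103.158 is in 190.246.0.0/17


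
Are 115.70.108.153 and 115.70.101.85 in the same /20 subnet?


Mask: 255.255.240.0
115.70.108.153 AND mask = 115.70.96.0
115.70.101.85 AND mask = 115.70.96.0
Yes, same subnet (115.70.96.0)


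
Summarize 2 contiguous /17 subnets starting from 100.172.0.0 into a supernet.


Original prefix: /17
Number of subnets: 2 = 2^1
New prefix = 17 - 1 = 16
Supernet: 100.172.0.0/16


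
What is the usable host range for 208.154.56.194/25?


Network: 208.154.56.128
Broadcast: 208.154.56.255
First usable = network + 1
Last usable = broadcast - 1
Range: 208.154.56.129 to 208.154.56.254


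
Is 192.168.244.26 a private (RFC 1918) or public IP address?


RFC 1918 private ranges:
  10.0.0.0/8 (10.0.0.0 - 10.255.255.255)
  172.16.0.0/12 (172.16.0.0 - 172.31.255.255)
  192.168.0.0/16 (192.168.0.0 - 192.168.255.255)
Private (in 192.168.0.0/16)


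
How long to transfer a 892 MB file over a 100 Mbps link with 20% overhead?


Effective throughput = 100 * (1 - 20/100) = 80 Mbps
File size in Mb = 892 * 8 = 7136 Mb
Time = 7136 / 80
Time = 89.2 seconds


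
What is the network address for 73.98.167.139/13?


IP:   01001001.01100010.10100111.10001011
Mask: 11111111.11111000.00000000.00000000
AND operation:
Net:  01001001.01100000.00000000.00000000
Network: 73.96.0.0/13


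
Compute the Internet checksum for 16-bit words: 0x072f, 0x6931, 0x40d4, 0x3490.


Sum all words (with carry folding):
+ 0x072f = 0x072f
+ 0x6931 = 0x7060
+ 0x40d4 = 0xb134
+ 0x3490 = 0xe5c4
One's complement: ~0xe5c4
Checksum = 0x1a3b


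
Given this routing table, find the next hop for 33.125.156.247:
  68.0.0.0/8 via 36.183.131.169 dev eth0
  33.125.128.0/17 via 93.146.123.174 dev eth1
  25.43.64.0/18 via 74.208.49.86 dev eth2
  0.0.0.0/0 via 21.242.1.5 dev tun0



Longest prefix match for 33.125.156.247:
  /8 68.0.0.0: no
  /17 33.125.128.0: MATCH
  /18 25.43.64.0: no
  /0 0.0.0.0: MATCH
Selected: next-hop 93.146.123.174 via eth1 (matched /17)


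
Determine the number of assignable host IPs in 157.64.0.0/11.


Host bits = 32 - 11 = 21
Total addresses = 2^21 = 2097152
Usable = total - 2 (network and broadcast)
Usable hosts: 2097150


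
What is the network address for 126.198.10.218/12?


IP:   01111110.11000110.00001010.11011010
Mask: 11111111.11110000.00000000.00000000
AND operation:
Net:  01111110.11000000.00000000.00000000
Network: 126.192.0.0/12


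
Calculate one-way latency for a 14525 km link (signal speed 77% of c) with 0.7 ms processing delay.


Speed = 0.77 * 3e5 km/s = 231000 km/s
Propagation delay = 14525 / 231000 = 0.0629 s = 62.8788 ms
Processing delay = 0.7 ms
Total one-way latency = 63.5788 ms


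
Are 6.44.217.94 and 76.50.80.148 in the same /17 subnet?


Mask: 255.255.128.0
6.44.217.94 AND mask = 6.44.128.0
76.50.80.148 AND mask = 76.50.0.0
No, different subnets (6.44.128.0 vs 76.50.0.0)


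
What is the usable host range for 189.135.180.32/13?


Network: 189.128.0.0
Broadcast: 189.135.255.255
First usable = network + 1
Last usable = broadcast - 1
Range: 189.128.0.1 to 189.135.255.254


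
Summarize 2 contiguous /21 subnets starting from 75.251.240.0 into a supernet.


Original prefix: /21
Number of subnets: 2 = 2^1
New prefix = 21 - 1 = 20
Supernet: 75.251.240.0/20


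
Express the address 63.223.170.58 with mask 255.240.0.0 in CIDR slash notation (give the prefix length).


Binary: 11111111.11110000.00000000.00000000
Count leading 1s
Prefix: /12


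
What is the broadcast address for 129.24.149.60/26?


Network: 129.24.149.0/26
Host bits = 6
Set all host bits to 1:
Broadcast: 129.24.149.63


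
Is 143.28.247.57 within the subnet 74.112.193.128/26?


Subnet network: 74.112.193.128
Test IP AND mask: 143.28.247.0
No, 143.28.247.57 is not in 74.112.193.128/26


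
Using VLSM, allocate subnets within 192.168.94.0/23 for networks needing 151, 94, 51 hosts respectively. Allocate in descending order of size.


151 hosts -> /24 (254 usable): 192.168.94.0/24
94 hosts -> /25 (126 usable): 192.168.95.0/25
51 hosts -> /26 (62 usable): 192.168.95.128/26
Allocation: 192.168.94.0/24 (151 hosts, 254 usable); 192.168.95.0/25 (94 hosts, 126 usable); 192.168.95.128/26 (51 hosts, 62 usable)


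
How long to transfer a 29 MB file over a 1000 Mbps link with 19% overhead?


Effective throughput = 1000 * (1 - 19/100) = 810 Mbps
File size in Mb = 29 * 8 = 232 Mb
Time = 232 / 810
Time = 0.2864 seconds


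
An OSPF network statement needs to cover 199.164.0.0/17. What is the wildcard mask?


Subnet mask: 255.255.128.0
Wildcard = 255.255.255.255 - subnet mask
255 - 255 = 0
255 - 255 = 0
255 - 128 = 127
255 - 0 = 255
Wildcard: 0.0.127.255


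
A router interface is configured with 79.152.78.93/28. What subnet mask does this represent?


/28 means 28 network bits, 4 host bits
Binary: 11111111111111111111111111110000
Mask: 255.255.255.240


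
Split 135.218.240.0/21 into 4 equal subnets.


New prefix = 21 + 2 = 23
Each subnet has 512 addresses
  135.218.240.0/23
  135.218.242.0/23
  135.218.244.0/23
  135.218.246.0/23
Subnets: 135.218.240.0/23, 135.218.242.0/23, 135.218.244.0/23, 135.218.246.0/23


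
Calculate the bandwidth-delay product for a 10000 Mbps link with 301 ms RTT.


BDP = bandwidth * RTT
= 10000 Mbps * 301 ms
= 10000 * 1e6 * 301 / 1000 bits
= 3010000000 bits
= 376250000 bytes
= 367431.6406 KB
BDP = 3010000000 bits (376250000 bytes)


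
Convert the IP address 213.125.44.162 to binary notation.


213 = 11010101
125 = 01111101
44 = 00101100
162 = 10100010
Binary: 11010101.01111101.00101100.10100010


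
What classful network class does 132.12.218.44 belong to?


First octet: 132
Binary: 10000100
10xxxxxx -> Class B (128-191)
Class B, default mask 255.255.0.0 (/16)


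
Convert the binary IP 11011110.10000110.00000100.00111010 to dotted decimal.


11011110 = 222
10000110 = 134
00000100 = 4
00111010 = 58
IP: 222.134.4.58


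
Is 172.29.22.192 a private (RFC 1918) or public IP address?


RFC 1918 private ranges:
  10.0.0.0/8 (10.0.0.0 - 10.255.255.255)
  172.16.0.0/12 (172.16.0.0 - 172.31.255.255)
  192.168.0.0/16 (192.168.0.0 - 192.168.255.255)
Private (in 172.16.0.0/12)


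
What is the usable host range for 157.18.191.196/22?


Network: 157.18.188.0
Broadcast: 157.18.191.255
First usable = network + 1
Last usable = broadcast - 1
Range: 157.18.188.1 to 157.18.191.254


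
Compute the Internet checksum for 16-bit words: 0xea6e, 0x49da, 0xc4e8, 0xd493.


Sum all words (with carry folding):
+ 0xea6e = 0xea6e
+ 0x49da = 0x3449
+ 0xc4e8 = 0xf931
+ 0xd493 = 0xcdc5
One's complement: ~0xcdc5
Checksum = 0x323a


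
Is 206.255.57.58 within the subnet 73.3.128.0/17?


Subnet network: 73.3.128.0
Test IP AND mask: 206.255.0.0
No, 206.255.57.58 is not in 73.3.128.0/17


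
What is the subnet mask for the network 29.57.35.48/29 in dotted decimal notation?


/29 means 29 network bits, 3 host bits
Binary: 11111111111111111111111111111000
Mask: 255.255.255.248


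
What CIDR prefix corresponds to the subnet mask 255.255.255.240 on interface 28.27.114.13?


Binary: 11111111.11111111.11111111.11110000
Count leading 1s
Prefix: /28


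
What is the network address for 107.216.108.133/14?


IP:   01101011.11011000.01101100.10000101
Mask: 11111111.11111100.00000000.00000000
AND operation:
Net:  01101011.11011000.00000000.00000000
Network: 107.216.0.0/14


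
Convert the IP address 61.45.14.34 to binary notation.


61 = 00111101
45 = 00101101
14 = 00001110
34 = 00100010
Binary: 00111101.00101101.00001110.00100010


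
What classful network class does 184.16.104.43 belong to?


First octet: 184
Binary: 10111000
10xxxxxx -> Class B (128-191)
Class B, default mask 255.255.0.0 (/16)


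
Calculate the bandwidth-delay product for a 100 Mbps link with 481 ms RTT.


BDP = bandwidth * RTT
= 100 Mbps * 481 ms
= 100 * 1e6 * 481 / 1000 bits
= 48100000 bits
= 6012500 bytes
= 5871.582 KB
BDP = 48100000 bits (6012500 bytes)


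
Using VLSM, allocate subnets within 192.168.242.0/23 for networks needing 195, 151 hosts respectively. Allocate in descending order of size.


195 hosts -> /24 (254 usable): 192.168.242.0/24
151 hosts -> /24 (254 usable): 192.168.243.0/24
Allocation: 192.168.242.0/24 (195 hosts, 254 usable); 192.168.243.0/24 (151 hosts, 254 usable)


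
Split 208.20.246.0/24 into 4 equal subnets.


New prefix = 24 + 2 = 26
Each subnet has 64 addresses
  208.20.246.0/26
  208.20.246.64/26
  208.20.246.128/26
  208.20.246.192/26
Subnets: 208.20.246.0/26, 208.20.246.64/26, 208.20.246.128/26, 208.20.246.192/26


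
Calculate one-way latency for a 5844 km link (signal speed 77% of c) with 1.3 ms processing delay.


Speed = 0.77 * 3e5 km/s = 231000 km/s
Propagation delay = 5844 / 231000 = 0.0253 s = 25.2987 ms
Processing delay = 1.3 ms
Total one-way latency = 26.5987 ms


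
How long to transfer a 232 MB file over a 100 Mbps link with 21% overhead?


Effective throughput = 100 * (1 - 21/100) = 79 Mbps
File size in Mb = 232 * 8 = 1856 Mb
Time = 1856 / 79
Time = 23.4937 seconds


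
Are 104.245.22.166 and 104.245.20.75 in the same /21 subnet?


Mask: 255.255.248.0
104.245.22.166 AND mask = 104.245.16.0
104.245.20.75 AND mask = 104.245.16.0
Yes, same subnet (104.245.16.0)


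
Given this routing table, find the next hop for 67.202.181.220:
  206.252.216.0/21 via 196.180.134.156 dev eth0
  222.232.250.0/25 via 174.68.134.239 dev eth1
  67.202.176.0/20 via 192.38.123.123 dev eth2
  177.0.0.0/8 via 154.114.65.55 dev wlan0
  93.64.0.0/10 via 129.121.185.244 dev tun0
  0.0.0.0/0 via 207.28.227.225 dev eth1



Longest prefix match for 67.202.181.220:
  /21 206.252.216.0: no
  /25 222.232.250.0: no
  /20 67.202.176.0: MATCH
  /8 177.0.0.0: no
  /10 93.64.0.0: no
  /0 0.0.0.0: MATCH
Selected: next-hop 192.38.123.123 via eth2 (matched /20)


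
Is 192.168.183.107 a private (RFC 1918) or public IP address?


RFC 1918 private ranges:
  10.0.0.0/8 (10.0.0.0 - 10.255.255.255)
  172.16.0.0/12 (172.16.0.0 - 172.31.255.255)
  192.168.0.0/16 (192.168.0.0 - 192.168.255.255)
Private (in 192.168.0.0/16)


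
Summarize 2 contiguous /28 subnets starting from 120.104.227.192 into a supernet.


Original prefix: /28
Number of subnets: 2 = 2^1
New prefix = 28 - 1 = 27
Supernet: 120.104.227.192/27


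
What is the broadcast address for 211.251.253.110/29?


Network: 211.251.253.104/29
Host bits = 3
Set all host bits to 1:
Broadcast: 211.251.253.111


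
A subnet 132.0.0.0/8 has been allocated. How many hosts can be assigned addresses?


Host bits = 32 - 8 = 24
Total addresses = 2^24 = 16777216
Usable = total - 2 (network and broadcast)
Usable hosts: 16777214


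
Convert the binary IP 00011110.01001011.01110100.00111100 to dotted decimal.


00011110 = 30
01001011 = 75
01110100 = 116
00111100 = 60
IP: 30.75.116.60


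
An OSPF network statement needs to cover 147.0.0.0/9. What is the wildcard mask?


Subnet mask: 255.128.0.0
Wildcard = 255.255.255.255 - subnet mask
255 - 255 = 0
255 - 128 = 127
255 - 0 = 255
255 - 0 = 255
Wildcard: 0.127.255.255


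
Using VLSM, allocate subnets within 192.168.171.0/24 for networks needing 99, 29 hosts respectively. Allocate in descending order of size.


99 hosts -> /25 (126 usable): 192.168.171.0/25
29 hosts -> /27 (30 usable): 192.168.171.128/27
Allocation: 192.168.171.0/25 (99 hosts, 126 usable); 192.168.171.128/27 (29 hosts, 30 usable)


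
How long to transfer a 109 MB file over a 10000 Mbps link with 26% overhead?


Effective throughput = 10000 * (1 - 26/100) = 7400 Mbps
File size in Mb = 109 * 8 = 872 Mb
Time = 872 / 7400
Time = 0.1178 seconds


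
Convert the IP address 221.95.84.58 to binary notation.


221 = 11011101
95 = 01011111
84 = 01010100
58 = 00111010
Binary: 11011101.01011111.01010100.00111010


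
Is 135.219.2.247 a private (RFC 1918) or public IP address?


RFC 1918 private ranges:
  10.0.0.0/8 (10.0.0.0 - 10.255.255.255)
  172.16.0.0/12 (172.16.0.0 - 172.31.255.255)
  192.168.0.0/16 (192.168.0.0 - 192.168.255.255)
Public (not in any RFC 1918 range)


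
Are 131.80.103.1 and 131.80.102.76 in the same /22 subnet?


Mask: 255.255.252.0
131.80.103.1 AND mask = 131.80.100.0
131.80.102.76 AND mask = 131.80.100.0
Yes, same subnet (131.80.100.0)


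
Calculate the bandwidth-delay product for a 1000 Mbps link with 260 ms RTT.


BDP = bandwidth * RTT
= 1000 Mbps * 260 ms
= 1000 * 1e6 * 260 / 1000 bits
= 260000000 bits
= 32500000 bytes
= 31738.2812 KB
BDP = 260000000 bits (32500000 bytes)


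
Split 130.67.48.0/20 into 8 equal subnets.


New prefix = 20 + 3 = 23
Each subnet has 512 addresses
  130.67.48.0/23
  130.67.50.0/23
  130.67.52.0/23
  130.67.54.0/23
  130.67.56.0/23
  130.67.58.0/23
  130.67.60.0/23
  130.67.62.0/23
Subnets: 130.67.48.0/23, 130.67.50.0/23, 130.67.52.0/23, 130.67.54.0/23, 130.67.56.0/23, 130.67.58.0/23, 130.67.60.0/23, 130.67.62.0/23


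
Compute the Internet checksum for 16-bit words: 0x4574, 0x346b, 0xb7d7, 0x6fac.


Sum all words (with carry folding):
+ 0x4574 = 0x4574
+ 0x346b = 0x79df
+ 0xb7d7 = 0x31b7
+ 0x6fac = 0xa163
One's complement: ~0xa163
Checksum = 0x5e9c


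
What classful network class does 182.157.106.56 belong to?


First octet: 182
Binary: 10110110
10xxxxxx -> Class B (128-191)
Class B, default mask 255.255.0.0 (/16)


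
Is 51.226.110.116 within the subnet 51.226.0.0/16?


Subnet network: 51.226.0.0
Test IP AND mask: 51.226.0.0
Yes, 51.226.110.116 is in 51.226.0.0/16


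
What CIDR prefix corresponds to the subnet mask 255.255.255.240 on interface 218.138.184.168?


Binary: 11111111.11111111.11111111.11110000
Count leading 1s
Prefix: /28


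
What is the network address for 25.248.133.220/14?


IP:   00011001.11111000.10000101.11011100
Mask: 11111111.11111100.00000000.00000000
AND operation:
Net:  00011001.11111000.00000000.00000000
Network: 25.248.0.0/14


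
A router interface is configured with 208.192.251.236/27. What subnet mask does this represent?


/27 means 27 network bits, 5 host bits
Binary: 11111111111111111111111111100000
Mask: 255.255.255.224


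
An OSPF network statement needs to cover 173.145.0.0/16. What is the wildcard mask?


Subnet mask: 255.255.0.0
Wildcard = 255.255.255.255 - subnet mask
255 - 255 = 0
255 - 255 = 0
255 - 0 = 255
255 - 0 = 255
Wildcard: 0.0.255.255


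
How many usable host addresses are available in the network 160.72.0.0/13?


Host bits = 32 - 13 = 19
Total addresses = 2^19 = 524288
Usable = total - 2 (network and broadcast)
Usable hosts: 524286


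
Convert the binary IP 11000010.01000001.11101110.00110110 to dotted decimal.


11000010 = 194
01000001 = 65
11101110 = 238
00110110 = 54
IP: 194.65.238.54


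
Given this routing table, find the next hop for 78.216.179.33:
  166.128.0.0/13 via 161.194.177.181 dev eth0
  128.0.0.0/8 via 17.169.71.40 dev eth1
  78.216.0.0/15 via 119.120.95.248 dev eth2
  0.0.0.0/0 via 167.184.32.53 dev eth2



Longest prefix match for 78.216.179.33:
  /13 166.128.0.0: no
  /8 128.0.0.0: no
  /15 78.216.0.0: MATCH
  /0 0.0.0.0: MATCH
Selected: next-hop 119.120.95.248 via eth2 (matched /15)


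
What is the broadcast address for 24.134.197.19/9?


Network: 24.128.0.0/9
Host bits = 23
Set all host bits to 1:
Broadcast: 24.255.255.255


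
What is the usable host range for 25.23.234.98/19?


Network: 25.23.224.0
Broadcast: 25.23.255.255
First usable = network + 1
Last usable = broadcast - 1
Range: 25.23.224.1 to 25.23.255.254


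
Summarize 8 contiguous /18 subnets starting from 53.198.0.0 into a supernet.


Original prefix: /18
Number of subnets: 8 = 2^3
New prefix = 18 - 3 = 15
Supernet: 53.198.0.0/15


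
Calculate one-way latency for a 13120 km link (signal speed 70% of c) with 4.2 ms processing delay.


Speed = 0.7 * 3e5 km/s = 210000 km/s
Propagation delay = 13120 / 210000 = 0.0625 s = 62.4762 ms
Processing delay = 4.2 ms
Total one-way latency = 66.6762 ms


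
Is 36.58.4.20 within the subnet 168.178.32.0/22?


Subnet network: 168.178.32.0
Test IP AND mask: 36.58.4.0
No, 36.58.4.20 is not in 168.178.32.0/22


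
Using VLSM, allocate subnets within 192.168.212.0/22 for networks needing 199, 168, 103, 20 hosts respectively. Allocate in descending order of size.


199 hosts -> /24 (254 usable): 192.168.212.0/24
168 hosts -> /24 (254 usable): 192.168.213.0/24
103 hosts -> /25 (126 usable): 192.168.214.0/25
20 hosts -> /27 (30 usable): 192.168.214.128/27
Allocation: 192.168.212.0/24 (199 hosts, 254 usable); 192.168.213.0/24 (168 hosts, 254 usable); 192.168.214.0/25 (103 hosts, 126 usable); 192.168.214.128/27 (20 hosts, 30 usable)


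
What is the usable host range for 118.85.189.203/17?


Network: 118.85.128.0
Broadcast: 118.85.255.255
First usable = network + 1
Last usable = broadcast - 1
Range: 118.85.128.1 to 118.85.255.254


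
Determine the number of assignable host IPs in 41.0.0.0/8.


Host bits = 32 - 8 = 24
Total addresses = 2^24 = 16777216
Usable = total - 2 (network and broadcast)
Usable hosts: 16777214
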